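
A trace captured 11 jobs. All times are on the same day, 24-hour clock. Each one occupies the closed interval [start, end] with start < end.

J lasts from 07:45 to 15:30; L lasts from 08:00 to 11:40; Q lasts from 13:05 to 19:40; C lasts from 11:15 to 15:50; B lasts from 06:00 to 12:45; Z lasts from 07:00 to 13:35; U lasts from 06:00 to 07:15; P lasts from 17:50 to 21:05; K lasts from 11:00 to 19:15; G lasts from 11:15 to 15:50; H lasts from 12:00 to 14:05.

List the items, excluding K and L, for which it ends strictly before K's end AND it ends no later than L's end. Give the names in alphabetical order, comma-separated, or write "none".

U

Conditions: its end is strictly before K's end (X.end < 19:15) AND its end is no later than L's end (X.end <= 11:40).
B: end 12:45 < 19:15? ✓; end 12:45 <= 11:40? ✗ → no.
C: end 15:50 < 19:15? ✓; end 15:50 <= 11:40? ✗ → no.
G: end 15:50 < 19:15? ✓; end 15:50 <= 11:40? ✗ → no.
H: end 14:05 < 19:15? ✓; end 14:05 <= 11:40? ✗ → no.
J: end 15:30 < 19:15? ✓; end 15:30 <= 11:40? ✗ → no.
P: end 21:05 < 19:15? ✗; end 21:05 <= 11:40? ✗ → no.
Q: end 19:40 < 19:15? ✗; end 19:40 <= 11:40? ✗ → no.
U: end 07:15 < 19:15? ✓; end 07:15 <= 11:40? ✓ → yes.
Z: end 13:35 < 19:15? ✓; end 13:35 <= 11:40? ✗ → no.
Result: U.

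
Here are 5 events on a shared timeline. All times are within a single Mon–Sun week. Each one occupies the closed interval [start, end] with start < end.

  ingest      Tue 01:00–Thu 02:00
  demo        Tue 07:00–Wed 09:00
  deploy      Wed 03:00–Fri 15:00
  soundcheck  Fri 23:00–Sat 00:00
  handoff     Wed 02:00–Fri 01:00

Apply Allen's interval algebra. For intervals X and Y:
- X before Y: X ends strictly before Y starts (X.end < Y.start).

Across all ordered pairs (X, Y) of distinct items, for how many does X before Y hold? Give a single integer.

Checking all 20 ordered pairs for relation 'before'; matching pairs in alphabetical order:
(demo, soundcheck): demo before soundcheck ✓
(deploy, soundcheck): deploy before soundcheck ✓
(handoff, soundcheck): handoff before soundcheck ✓
(ingest, soundcheck): ingest before soundcheck ✓
Count: 4.

4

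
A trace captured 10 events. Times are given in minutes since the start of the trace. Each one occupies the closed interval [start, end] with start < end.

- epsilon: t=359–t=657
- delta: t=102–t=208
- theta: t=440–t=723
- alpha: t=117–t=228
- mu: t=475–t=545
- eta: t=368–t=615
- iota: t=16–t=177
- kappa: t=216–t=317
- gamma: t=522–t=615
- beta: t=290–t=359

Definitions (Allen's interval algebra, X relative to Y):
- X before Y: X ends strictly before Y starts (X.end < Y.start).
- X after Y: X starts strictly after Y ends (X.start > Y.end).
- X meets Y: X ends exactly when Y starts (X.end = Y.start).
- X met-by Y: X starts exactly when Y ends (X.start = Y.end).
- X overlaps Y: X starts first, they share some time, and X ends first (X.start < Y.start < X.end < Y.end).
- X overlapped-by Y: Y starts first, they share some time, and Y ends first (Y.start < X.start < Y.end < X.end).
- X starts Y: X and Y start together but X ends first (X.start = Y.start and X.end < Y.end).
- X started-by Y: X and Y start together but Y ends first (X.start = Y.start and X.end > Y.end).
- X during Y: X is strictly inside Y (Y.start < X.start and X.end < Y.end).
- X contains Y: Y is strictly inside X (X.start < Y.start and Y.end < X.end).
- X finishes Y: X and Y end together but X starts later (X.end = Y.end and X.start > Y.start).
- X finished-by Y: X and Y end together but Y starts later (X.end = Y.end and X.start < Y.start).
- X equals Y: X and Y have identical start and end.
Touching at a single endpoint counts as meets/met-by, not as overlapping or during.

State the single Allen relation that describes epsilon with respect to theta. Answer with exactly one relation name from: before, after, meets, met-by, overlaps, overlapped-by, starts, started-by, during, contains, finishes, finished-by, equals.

overlaps

epsilon = [t=359, t=657]; theta = [t=440, t=723].
Compare endpoints: epsilon.start < theta.start, epsilon.start < theta.end, epsilon.end > theta.start, epsilon.end < theta.end.
That pattern is 'overlaps'.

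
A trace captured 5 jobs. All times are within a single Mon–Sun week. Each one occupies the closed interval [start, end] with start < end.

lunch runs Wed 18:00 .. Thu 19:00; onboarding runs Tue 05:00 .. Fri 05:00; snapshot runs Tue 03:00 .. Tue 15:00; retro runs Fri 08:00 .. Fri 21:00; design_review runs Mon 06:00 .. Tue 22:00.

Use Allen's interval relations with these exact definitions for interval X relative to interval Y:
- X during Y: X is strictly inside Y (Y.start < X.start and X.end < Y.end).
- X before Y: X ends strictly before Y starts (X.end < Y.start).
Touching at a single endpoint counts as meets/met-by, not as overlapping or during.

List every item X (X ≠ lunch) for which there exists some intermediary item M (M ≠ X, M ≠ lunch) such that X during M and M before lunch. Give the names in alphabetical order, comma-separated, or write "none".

snapshot

Target lunch = [Wed 18:00, Thu 19:00].
Intermediaries M with M before lunch: design_review, snapshot.
Via design_review — items with X during design_review: snapshot.
Via snapshot — items with X during snapshot: none.
Union: snapshot.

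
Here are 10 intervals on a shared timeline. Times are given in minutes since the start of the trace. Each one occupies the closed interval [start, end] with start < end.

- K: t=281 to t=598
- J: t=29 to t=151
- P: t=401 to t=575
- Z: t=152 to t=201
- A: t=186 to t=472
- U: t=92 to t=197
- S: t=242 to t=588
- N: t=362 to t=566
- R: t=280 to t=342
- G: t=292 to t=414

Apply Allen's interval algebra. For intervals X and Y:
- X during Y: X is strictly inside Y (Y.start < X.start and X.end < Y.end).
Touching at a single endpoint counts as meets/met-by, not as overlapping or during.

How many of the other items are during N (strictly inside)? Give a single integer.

Target N = [t=362, t=566].
A [t=186, t=472] → overlaps → no.
G [t=292, t=414] → overlaps → no.
J [t=29, t=151] → before → no.
K [t=281, t=598] → contains → no.
P [t=401, t=575] → overlapped-by → no.
R [t=280, t=342] → before → no.
S [t=242, t=588] → contains → no.
U [t=92, t=197] → before → no.
Z [t=152, t=201] → before → no.
Total: 0.

0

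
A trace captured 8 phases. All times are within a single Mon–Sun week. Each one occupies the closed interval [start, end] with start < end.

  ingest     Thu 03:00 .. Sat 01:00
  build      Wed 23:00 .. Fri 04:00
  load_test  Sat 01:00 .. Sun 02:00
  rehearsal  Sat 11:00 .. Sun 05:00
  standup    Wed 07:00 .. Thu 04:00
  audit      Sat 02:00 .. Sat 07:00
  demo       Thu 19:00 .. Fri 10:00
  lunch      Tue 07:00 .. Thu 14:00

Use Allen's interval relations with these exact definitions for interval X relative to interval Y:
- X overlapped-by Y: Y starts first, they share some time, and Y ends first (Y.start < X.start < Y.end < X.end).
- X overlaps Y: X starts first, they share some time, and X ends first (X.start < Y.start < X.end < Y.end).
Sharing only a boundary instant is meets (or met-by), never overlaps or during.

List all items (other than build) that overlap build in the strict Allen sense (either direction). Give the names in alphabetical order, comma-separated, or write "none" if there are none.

Target build = [Wed 23:00, Fri 04:00].
audit [Sat 02:00, Sat 07:00] → after → no.
demo [Thu 19:00, Fri 10:00] → overlapped-by → yes.
ingest [Thu 03:00, Sat 01:00] → overlapped-by → yes.
load_test [Sat 01:00, Sun 02:00] → after → no.
lunch [Tue 07:00, Thu 14:00] → overlaps → yes.
rehearsal [Sat 11:00, Sun 05:00] → after → no.
standup [Wed 07:00, Thu 04:00] → overlaps → yes.
Result: demo, ingest, lunch, standup.

demo, ingest, lunch, standup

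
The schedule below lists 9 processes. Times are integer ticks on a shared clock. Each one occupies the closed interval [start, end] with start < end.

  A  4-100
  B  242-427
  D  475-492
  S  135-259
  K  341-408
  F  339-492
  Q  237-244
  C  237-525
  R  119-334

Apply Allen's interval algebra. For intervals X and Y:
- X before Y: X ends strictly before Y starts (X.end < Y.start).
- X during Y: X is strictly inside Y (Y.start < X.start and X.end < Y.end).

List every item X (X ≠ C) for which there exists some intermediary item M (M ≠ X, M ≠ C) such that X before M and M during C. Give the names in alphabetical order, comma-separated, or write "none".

Target C = [237, 525].
Intermediaries M with M during C: B, D, F, K.
Via B — items with X before B: A.
Via D — items with X before D: A, B, K, Q, R, S.
Via F — items with X before F: A, Q, R, S.
Via K — items with X before K: A, Q, R, S.
Union: A, B, K, Q, R, S.

A, B, K, Q, R, S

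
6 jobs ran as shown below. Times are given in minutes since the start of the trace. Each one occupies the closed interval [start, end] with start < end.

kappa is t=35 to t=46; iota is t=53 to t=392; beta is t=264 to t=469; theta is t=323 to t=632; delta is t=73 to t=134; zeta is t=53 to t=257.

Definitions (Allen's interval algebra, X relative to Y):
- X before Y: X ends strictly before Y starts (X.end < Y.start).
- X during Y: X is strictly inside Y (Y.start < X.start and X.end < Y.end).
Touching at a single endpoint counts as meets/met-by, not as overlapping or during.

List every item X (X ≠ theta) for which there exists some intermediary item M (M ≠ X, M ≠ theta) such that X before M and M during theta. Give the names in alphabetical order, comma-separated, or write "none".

none

Target theta = [t=323, t=632].
Intermediaries M with M during theta: none.
Union: none.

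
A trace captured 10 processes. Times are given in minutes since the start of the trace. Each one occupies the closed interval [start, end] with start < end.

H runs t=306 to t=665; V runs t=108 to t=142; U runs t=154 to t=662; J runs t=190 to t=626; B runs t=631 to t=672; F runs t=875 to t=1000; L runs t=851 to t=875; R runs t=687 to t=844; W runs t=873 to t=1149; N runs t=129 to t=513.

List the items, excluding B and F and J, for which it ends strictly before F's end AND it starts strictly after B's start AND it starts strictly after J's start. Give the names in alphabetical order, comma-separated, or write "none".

Conditions: its end is strictly before F's end (X.end < t=1000) AND its start is strictly after B's start (X.start > t=631) AND its start is strictly after J's start (X.start > t=190).
H: end t=665 < t=1000? ✓; start t=306 > t=631? ✗; start t=306 > t=190? ✓ → no.
L: end t=875 < t=1000? ✓; start t=851 > t=631? ✓; start t=851 > t=190? ✓ → yes.
N: end t=513 < t=1000? ✓; start t=129 > t=631? ✗; start t=129 > t=190? ✗ → no.
R: end t=844 < t=1000? ✓; start t=687 > t=631? ✓; start t=687 > t=190? ✓ → yes.
U: end t=662 < t=1000? ✓; start t=154 > t=631? ✗; start t=154 > t=190? ✗ → no.
V: end t=142 < t=1000? ✓; start t=108 > t=631? ✗; start t=108 > t=190? ✗ → no.
W: end t=1149 < t=1000? ✗; start t=873 > t=631? ✓; start t=873 > t=190? ✓ → no.
Result: L, R.

L, R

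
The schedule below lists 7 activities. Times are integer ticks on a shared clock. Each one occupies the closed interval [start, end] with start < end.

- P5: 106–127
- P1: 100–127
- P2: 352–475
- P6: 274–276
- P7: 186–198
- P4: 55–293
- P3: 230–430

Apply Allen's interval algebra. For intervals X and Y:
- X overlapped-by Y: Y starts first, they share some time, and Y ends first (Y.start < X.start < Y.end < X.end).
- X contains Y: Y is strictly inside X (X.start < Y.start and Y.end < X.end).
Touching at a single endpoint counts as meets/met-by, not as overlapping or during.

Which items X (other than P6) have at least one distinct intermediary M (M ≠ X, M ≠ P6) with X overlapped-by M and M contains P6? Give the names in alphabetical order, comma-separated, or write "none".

Target P6 = [274, 276].
Intermediaries M with M contains P6: P3, P4.
Via P3 — items with X overlapped-by P3: P2.
Via P4 — items with X overlapped-by P4: P3.
Union: P2, P3.

P2, P3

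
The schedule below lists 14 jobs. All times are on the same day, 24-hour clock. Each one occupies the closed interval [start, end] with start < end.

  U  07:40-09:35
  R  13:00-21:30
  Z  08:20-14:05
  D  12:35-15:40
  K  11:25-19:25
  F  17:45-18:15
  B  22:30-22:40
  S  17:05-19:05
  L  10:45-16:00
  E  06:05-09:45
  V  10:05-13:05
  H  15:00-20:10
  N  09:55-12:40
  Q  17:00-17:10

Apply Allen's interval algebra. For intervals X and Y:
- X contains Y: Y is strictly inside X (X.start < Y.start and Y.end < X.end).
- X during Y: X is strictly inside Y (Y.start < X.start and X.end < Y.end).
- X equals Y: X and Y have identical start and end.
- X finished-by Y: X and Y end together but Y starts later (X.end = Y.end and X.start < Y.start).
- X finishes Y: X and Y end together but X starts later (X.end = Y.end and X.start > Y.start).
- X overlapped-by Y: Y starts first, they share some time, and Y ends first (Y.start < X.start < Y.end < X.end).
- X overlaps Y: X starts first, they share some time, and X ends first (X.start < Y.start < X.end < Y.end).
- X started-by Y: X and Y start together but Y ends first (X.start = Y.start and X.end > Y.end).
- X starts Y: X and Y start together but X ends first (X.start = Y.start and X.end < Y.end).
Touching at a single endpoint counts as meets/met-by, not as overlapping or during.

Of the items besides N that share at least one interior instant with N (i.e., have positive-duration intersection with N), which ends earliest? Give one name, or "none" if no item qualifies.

V

Target N = [09:55, 12:40].
B [22:30, 22:40] → after → excluded.
D [12:35, 15:40] → overlapped-by → candidate.
E [06:05, 09:45] → before → excluded.
F [17:45, 18:15] → after → excluded.
H [15:00, 20:10] → after → excluded.
K [11:25, 19:25] → overlapped-by → candidate.
L [10:45, 16:00] → overlapped-by → candidate.
Q [17:00, 17:10] → after → excluded.
R [13:00, 21:30] → after → excluded.
S [17:05, 19:05] → after → excluded.
U [07:40, 09:35] → before → excluded.
V [10:05, 13:05] → overlapped-by → candidate.
Z [08:20, 14:05] → contains → candidate.
Among candidates, earliest end is 13:05 → V.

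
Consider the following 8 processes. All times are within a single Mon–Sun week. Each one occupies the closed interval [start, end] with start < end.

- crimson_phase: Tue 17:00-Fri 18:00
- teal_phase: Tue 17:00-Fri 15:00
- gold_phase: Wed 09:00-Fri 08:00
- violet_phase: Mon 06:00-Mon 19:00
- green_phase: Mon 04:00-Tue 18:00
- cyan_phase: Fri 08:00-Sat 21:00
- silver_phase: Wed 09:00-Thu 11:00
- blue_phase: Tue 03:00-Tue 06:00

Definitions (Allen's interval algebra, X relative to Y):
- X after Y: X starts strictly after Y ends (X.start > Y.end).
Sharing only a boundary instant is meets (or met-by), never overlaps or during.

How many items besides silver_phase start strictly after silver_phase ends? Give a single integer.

Target silver_phase = [Wed 09:00, Thu 11:00].
blue_phase [Tue 03:00, Tue 06:00] → before → no.
crimson_phase [Tue 17:00, Fri 18:00] → contains → no.
cyan_phase [Fri 08:00, Sat 21:00] → after → counts.
gold_phase [Wed 09:00, Fri 08:00] → started-by → no.
green_phase [Mon 04:00, Tue 18:00] → before → no.
teal_phase [Tue 17:00, Fri 15:00] → contains → no.
violet_phase [Mon 06:00, Mon 19:00] → before → no.
Total: 1.

1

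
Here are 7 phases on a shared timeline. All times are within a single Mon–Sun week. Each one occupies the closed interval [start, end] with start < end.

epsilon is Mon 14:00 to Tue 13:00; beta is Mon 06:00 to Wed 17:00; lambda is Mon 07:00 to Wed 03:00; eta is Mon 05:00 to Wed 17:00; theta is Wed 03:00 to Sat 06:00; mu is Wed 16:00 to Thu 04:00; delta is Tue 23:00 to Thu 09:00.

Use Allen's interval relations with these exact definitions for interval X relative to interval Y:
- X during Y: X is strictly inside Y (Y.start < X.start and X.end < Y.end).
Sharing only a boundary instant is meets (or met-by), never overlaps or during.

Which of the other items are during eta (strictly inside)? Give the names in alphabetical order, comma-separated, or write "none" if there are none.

epsilon, lambda

Target eta = [Mon 05:00, Wed 17:00].
beta [Mon 06:00, Wed 17:00] → finishes → no.
delta [Tue 23:00, Thu 09:00] → overlapped-by → no.
epsilon [Mon 14:00, Tue 13:00] → during → yes.
lambda [Mon 07:00, Wed 03:00] → during → yes.
mu [Wed 16:00, Thu 04:00] → overlapped-by → no.
theta [Wed 03:00, Sat 06:00] → overlapped-by → no.
Result: epsilon, lambda.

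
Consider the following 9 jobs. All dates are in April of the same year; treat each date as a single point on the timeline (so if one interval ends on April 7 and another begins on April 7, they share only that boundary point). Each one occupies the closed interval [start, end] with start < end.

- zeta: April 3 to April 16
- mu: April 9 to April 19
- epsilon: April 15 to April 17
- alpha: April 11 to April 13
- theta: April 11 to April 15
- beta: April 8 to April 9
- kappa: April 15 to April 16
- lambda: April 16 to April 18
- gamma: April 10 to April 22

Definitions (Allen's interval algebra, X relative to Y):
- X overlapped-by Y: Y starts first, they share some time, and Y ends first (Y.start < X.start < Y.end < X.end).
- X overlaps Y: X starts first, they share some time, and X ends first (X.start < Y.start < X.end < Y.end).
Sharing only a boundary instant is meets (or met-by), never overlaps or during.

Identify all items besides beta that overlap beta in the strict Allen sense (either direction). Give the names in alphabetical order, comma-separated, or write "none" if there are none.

none

Target beta = [April 8, April 9].
alpha [April 11, April 13] → after → no.
epsilon [April 15, April 17] → after → no.
gamma [April 10, April 22] → after → no.
kappa [April 15, April 16] → after → no.
lambda [April 16, April 18] → after → no.
mu [April 9, April 19] → met-by → no.
theta [April 11, April 15] → after → no.
zeta [April 3, April 16] → contains → no.
Result: none.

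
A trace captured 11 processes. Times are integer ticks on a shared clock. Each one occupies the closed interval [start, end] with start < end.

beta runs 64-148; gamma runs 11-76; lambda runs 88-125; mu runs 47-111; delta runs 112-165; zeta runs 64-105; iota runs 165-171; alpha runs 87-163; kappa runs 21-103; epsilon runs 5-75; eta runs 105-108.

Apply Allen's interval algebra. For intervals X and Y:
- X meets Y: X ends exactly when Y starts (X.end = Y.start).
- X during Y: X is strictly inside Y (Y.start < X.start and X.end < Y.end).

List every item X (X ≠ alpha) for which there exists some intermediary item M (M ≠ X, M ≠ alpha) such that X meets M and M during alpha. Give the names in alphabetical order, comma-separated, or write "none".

zeta

Target alpha = [87, 163].
Intermediaries M with M during alpha: eta, lambda.
Via eta — items with X meets eta: zeta.
Via lambda — items with X meets lambda: none.
Union: zeta.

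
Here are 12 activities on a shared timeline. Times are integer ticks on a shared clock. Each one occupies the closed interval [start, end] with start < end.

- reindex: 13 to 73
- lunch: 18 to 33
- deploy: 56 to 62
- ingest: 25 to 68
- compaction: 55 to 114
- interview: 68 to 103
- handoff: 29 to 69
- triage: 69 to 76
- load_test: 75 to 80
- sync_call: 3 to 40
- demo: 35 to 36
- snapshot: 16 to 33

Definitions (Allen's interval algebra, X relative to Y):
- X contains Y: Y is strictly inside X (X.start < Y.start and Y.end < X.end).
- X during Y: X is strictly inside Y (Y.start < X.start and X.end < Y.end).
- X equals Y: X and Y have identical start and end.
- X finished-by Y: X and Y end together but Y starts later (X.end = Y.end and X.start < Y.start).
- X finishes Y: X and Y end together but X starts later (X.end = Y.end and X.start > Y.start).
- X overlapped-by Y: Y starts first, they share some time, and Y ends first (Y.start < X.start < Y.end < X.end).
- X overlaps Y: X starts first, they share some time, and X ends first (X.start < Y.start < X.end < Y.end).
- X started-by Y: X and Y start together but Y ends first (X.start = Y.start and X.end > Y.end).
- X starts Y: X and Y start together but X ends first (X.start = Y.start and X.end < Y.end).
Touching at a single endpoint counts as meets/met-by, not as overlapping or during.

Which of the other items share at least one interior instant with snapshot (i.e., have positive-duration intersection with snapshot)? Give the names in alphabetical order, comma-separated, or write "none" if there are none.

handoff, ingest, lunch, reindex, sync_call

Target snapshot = [16, 33].
compaction [55, 114] → after → no.
demo [35, 36] → after → no.
deploy [56, 62] → after → no.
handoff [29, 69] → overlapped-by → yes.
ingest [25, 68] → overlapped-by → yes.
interview [68, 103] → after → no.
load_test [75, 80] → after → no.
lunch [18, 33] → finishes → yes.
reindex [13, 73] → contains → yes.
sync_call [3, 40] → contains → yes.
triage [69, 76] → after → no.
Result: handoff, ingest, lunch, reindex, sync_call.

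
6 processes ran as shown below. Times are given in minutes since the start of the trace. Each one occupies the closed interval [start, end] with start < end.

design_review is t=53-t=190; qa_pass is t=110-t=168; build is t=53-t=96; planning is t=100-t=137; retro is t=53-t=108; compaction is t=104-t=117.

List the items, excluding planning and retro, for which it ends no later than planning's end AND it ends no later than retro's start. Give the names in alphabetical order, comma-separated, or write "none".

Conditions: its end is no later than planning's end (X.end <= t=137) AND its end is no later than retro's start (X.end <= t=53).
build: end t=96 <= t=137? ✓; end t=96 <= t=53? ✗ → no.
compaction: end t=117 <= t=137? ✓; end t=117 <= t=53? ✗ → no.
design_review: end t=190 <= t=137? ✗; end t=190 <= t=53? ✗ → no.
qa_pass: end t=168 <= t=137? ✗; end t=168 <= t=53? ✗ → no.
Result: none.

none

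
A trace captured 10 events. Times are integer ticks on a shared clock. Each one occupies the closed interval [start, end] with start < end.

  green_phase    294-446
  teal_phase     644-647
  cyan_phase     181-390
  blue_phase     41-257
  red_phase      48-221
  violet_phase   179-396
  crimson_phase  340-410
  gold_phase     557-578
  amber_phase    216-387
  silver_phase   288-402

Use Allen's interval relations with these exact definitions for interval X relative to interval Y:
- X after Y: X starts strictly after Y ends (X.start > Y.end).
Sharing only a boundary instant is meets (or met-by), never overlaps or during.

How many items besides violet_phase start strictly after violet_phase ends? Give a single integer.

2

Target violet_phase = [179, 396].
amber_phase [216, 387] → during → no.
blue_phase [41, 257] → overlaps → no.
crimson_phase [340, 410] → overlapped-by → no.
cyan_phase [181, 390] → during → no.
gold_phase [557, 578] → after → counts.
green_phase [294, 446] → overlapped-by → no.
red_phase [48, 221] → overlaps → no.
silver_phase [288, 402] → overlapped-by → no.
teal_phase [644, 647] → after → counts.
Total: 2.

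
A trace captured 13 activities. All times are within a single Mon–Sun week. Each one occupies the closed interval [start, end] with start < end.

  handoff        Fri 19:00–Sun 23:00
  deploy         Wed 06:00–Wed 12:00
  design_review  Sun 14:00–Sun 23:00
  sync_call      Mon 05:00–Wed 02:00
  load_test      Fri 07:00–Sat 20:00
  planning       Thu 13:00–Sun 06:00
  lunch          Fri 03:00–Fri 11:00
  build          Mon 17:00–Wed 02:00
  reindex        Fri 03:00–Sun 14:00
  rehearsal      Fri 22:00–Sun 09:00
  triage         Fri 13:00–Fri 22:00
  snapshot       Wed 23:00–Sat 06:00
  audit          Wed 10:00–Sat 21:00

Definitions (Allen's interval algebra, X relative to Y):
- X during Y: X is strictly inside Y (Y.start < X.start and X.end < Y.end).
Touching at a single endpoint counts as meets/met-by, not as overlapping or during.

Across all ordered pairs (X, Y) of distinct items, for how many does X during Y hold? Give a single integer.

Checking all 156 ordered pairs for relation 'during'; matching pairs in alphabetical order:
(load_test, audit): load_test during audit ✓
(load_test, planning): load_test during planning ✓
(load_test, reindex): load_test during reindex ✓
(lunch, audit): lunch during audit ✓
(lunch, planning): lunch during planning ✓
(lunch, snapshot): lunch during snapshot ✓
(rehearsal, handoff): rehearsal during handoff ✓
(rehearsal, reindex): rehearsal during reindex ✓
(snapshot, audit): snapshot during audit ✓
(triage, audit): triage during audit ✓
(triage, load_test): triage during load_test ✓
(triage, planning): triage during planning ✓
(triage, reindex): triage during reindex ✓
(triage, snapshot): triage during snapshot ✓
Count: 14.

14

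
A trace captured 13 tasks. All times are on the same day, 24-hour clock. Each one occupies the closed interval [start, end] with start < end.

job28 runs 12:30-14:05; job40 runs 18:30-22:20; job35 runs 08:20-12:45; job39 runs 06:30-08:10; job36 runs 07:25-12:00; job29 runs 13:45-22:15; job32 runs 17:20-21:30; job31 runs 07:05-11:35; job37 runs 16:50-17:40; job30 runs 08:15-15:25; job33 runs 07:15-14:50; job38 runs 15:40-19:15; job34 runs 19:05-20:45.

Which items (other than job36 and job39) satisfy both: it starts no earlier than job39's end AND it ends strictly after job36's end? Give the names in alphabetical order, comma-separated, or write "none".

Conditions: its start is no earlier than job39's end (X.start >= 08:10) AND its end is strictly after job36's end (X.end > 12:00).
job28: start 12:30 >= 08:10? ✓; end 14:05 > 12:00? ✓ → yes.
job29: start 13:45 >= 08:10? ✓; end 22:15 > 12:00? ✓ → yes.
job30: start 08:15 >= 08:10? ✓; end 15:25 > 12:00? ✓ → yes.
job31: start 07:05 >= 08:10? ✗; end 11:35 > 12:00? ✗ → no.
job32: start 17:20 >= 08:10? ✓; end 21:30 > 12:00? ✓ → yes.
job33: start 07:15 >= 08:10? ✗; end 14:50 > 12:00? ✓ → no.
job34: start 19:05 >= 08:10? ✓; end 20:45 > 12:00? ✓ → yes.
job35: start 08:20 >= 08:10? ✓; end 12:45 > 12:00? ✓ → yes.
job37: start 16:50 >= 08:10? ✓; end 17:40 > 12:00? ✓ → yes.
job38: start 15:40 >= 08:10? ✓; end 19:15 > 12:00? ✓ → yes.
job40: start 18:30 >= 08:10? ✓; end 22:20 > 12:00? ✓ → yes.
Result: job28, job29, job30, job32, job34, job35, job37, job38, job40.

job28, job29, job30, job32, job34, job35, job37, job38, job40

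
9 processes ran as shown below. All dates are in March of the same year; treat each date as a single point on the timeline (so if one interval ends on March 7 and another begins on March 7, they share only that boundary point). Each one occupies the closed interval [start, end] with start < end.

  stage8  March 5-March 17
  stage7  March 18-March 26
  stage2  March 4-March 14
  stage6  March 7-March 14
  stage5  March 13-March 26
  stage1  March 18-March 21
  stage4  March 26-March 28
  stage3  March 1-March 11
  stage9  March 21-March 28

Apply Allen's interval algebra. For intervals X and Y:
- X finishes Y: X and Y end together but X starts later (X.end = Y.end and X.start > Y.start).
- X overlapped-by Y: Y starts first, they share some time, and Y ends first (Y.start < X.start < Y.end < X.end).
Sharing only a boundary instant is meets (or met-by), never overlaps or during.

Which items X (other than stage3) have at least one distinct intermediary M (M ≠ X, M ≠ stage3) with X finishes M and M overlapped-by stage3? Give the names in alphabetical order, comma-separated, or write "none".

stage6

Target stage3 = [March 1, March 11].
Intermediaries M with M overlapped-by stage3: stage2, stage6, stage8.
Via stage2 — items with X finishes stage2: stage6.
Via stage6 — items with X finishes stage6: none.
Via stage8 — items with X finishes stage8: none.
Union: stage6.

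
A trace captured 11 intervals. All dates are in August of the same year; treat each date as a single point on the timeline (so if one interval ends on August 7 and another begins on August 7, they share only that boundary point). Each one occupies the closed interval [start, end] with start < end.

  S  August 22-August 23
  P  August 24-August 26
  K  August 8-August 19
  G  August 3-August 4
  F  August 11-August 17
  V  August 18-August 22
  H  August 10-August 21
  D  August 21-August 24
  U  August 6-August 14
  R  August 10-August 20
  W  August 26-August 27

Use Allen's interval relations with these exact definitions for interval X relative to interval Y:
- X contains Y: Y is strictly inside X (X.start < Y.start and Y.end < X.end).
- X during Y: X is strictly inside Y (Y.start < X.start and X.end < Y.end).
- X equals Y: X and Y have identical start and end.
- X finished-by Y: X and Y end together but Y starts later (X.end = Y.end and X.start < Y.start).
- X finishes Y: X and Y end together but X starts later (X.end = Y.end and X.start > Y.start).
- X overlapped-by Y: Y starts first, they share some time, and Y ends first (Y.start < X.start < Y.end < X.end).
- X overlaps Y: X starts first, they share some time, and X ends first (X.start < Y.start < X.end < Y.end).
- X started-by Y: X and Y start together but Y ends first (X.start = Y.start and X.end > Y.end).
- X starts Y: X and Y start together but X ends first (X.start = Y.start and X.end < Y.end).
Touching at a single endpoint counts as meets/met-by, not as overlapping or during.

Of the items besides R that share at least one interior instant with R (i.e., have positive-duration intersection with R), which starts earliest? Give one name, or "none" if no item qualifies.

Target R = [August 10, August 20].
D [August 21, August 24] → after → excluded.
F [August 11, August 17] → during → candidate.
G [August 3, August 4] → before → excluded.
H [August 10, August 21] → started-by → candidate.
K [August 8, August 19] → overlaps → candidate.
P [August 24, August 26] → after → excluded.
S [August 22, August 23] → after → excluded.
U [August 6, August 14] → overlaps → candidate.
V [August 18, August 22] → overlapped-by → candidate.
W [August 26, August 27] → after → excluded.
Among candidates, earliest start is August 6 → U.

U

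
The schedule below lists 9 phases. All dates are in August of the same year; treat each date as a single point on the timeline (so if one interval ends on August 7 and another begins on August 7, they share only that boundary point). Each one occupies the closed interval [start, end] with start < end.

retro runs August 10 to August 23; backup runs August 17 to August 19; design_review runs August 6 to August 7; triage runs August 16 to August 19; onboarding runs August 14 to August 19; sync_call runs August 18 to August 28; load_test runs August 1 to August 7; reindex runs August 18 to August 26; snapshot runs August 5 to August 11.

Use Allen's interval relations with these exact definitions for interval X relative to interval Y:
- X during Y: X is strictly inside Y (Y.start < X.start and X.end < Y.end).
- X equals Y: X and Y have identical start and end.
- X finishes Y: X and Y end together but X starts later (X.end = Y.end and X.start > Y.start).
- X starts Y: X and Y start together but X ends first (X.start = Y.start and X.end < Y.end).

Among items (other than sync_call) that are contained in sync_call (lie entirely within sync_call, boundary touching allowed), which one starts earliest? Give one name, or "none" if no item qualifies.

reindex

Target sync_call = [August 18, August 28].
backup [August 17, August 19] → overlaps → excluded.
design_review [August 6, August 7] → before → excluded.
load_test [August 1, August 7] → before → excluded.
onboarding [August 14, August 19] → overlaps → excluded.
reindex [August 18, August 26] → starts → candidate.
retro [August 10, August 23] → overlaps → excluded.
snapshot [August 5, August 11] → before → excluded.
triage [August 16, August 19] → overlaps → excluded.
Among candidates, earliest start is August 18 → reindex.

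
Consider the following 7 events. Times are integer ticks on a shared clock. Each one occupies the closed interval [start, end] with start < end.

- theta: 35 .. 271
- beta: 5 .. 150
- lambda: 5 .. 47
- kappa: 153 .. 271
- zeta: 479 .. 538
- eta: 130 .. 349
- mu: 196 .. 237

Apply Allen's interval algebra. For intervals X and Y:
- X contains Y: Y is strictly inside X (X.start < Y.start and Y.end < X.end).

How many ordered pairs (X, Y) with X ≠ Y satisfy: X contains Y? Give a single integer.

Checking all 42 ordered pairs for relation 'contains'; matching pairs in alphabetical order:
(eta, kappa): eta contains kappa ✓
(eta, mu): eta contains mu ✓
(kappa, mu): kappa contains mu ✓
(theta, mu): theta contains mu ✓
Count: 4.

4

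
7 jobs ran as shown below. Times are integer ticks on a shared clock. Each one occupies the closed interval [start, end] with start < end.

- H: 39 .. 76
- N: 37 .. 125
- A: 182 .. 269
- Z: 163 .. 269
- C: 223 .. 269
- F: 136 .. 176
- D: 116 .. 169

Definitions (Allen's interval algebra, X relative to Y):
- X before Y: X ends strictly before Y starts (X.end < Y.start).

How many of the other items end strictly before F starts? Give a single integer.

2

Target F = [136, 176].
A [182, 269] → after → no.
C [223, 269] → after → no.
D [116, 169] → overlaps → no.
H [39, 76] → before → counts.
N [37, 125] → before → counts.
Z [163, 269] → overlapped-by → no.
Total: 2.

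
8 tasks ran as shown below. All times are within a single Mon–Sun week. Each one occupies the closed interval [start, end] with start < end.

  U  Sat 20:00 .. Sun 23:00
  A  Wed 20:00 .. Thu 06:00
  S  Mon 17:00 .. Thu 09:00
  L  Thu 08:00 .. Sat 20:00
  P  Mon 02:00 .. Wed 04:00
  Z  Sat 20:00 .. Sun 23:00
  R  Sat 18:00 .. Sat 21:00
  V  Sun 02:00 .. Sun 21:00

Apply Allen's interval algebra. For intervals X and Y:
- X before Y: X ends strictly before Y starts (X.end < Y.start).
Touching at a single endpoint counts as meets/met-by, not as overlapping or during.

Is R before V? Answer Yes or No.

Yes

R = [Sat 18:00, Sat 21:00], V = [Sun 02:00, Sun 21:00].
Actual relation of R to V: before.
Asked whether 'before' holds → Yes.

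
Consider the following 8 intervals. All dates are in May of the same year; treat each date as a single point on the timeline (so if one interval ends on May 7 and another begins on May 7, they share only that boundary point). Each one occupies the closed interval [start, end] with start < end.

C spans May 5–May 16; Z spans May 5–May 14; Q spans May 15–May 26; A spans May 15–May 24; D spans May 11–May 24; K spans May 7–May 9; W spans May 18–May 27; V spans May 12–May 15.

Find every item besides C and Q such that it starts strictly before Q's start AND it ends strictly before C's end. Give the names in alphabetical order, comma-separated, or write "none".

K, V, Z

Conditions: its start is strictly before Q's start (X.start < May 15) AND its end is strictly before C's end (X.end < May 16).
A: start May 15 < May 15? ✗; end May 24 < May 16? ✗ → no.
D: start May 11 < May 15? ✓; end May 24 < May 16? ✗ → no.
K: start May 7 < May 15? ✓; end May 9 < May 16? ✓ → yes.
V: start May 12 < May 15? ✓; end May 15 < May 16? ✓ → yes.
W: start May 18 < May 15? ✗; end May 27 < May 16? ✗ → no.
Z: start May 5 < May 15? ✓; end May 14 < May 16? ✓ → yes.
Result: K, V, Z.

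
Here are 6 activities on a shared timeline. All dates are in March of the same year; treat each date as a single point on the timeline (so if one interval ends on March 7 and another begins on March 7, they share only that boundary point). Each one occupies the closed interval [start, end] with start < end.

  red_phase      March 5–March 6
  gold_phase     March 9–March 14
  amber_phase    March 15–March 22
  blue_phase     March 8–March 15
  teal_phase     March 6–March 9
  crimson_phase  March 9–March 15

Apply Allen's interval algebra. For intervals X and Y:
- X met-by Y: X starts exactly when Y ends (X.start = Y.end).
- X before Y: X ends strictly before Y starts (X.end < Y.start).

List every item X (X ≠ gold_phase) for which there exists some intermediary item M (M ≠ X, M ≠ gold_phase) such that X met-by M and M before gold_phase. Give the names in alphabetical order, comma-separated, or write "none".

teal_phase

Target gold_phase = [March 9, March 14].
Intermediaries M with M before gold_phase: red_phase.
Via red_phase — items with X met-by red_phase: teal_phase.
Union: teal_phase.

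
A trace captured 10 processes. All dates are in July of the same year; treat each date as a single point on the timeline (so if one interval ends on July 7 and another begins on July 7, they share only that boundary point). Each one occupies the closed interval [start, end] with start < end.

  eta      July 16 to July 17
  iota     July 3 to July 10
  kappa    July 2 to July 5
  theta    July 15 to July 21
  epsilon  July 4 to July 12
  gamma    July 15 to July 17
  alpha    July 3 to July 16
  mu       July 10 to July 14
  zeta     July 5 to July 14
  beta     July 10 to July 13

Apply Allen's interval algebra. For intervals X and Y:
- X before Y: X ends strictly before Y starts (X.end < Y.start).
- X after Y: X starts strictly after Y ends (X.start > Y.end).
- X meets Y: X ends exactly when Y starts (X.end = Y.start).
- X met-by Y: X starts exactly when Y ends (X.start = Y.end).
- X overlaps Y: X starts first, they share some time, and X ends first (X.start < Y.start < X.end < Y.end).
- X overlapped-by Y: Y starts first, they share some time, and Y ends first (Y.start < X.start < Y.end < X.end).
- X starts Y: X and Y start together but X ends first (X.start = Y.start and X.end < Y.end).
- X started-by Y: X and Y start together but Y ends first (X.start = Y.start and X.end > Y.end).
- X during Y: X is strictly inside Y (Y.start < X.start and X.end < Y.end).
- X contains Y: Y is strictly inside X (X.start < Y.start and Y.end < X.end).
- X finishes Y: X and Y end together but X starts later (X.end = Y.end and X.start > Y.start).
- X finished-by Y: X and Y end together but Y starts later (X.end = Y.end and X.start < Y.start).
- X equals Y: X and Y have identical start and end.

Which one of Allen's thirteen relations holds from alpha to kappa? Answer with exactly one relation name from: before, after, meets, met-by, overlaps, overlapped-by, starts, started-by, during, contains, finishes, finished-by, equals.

overlapped-by

alpha = [July 3, July 16]; kappa = [July 2, July 5].
Compare endpoints: alpha.start > kappa.start, alpha.start < kappa.end, alpha.end > kappa.start, alpha.end > kappa.end.
That pattern is 'overlapped-by'.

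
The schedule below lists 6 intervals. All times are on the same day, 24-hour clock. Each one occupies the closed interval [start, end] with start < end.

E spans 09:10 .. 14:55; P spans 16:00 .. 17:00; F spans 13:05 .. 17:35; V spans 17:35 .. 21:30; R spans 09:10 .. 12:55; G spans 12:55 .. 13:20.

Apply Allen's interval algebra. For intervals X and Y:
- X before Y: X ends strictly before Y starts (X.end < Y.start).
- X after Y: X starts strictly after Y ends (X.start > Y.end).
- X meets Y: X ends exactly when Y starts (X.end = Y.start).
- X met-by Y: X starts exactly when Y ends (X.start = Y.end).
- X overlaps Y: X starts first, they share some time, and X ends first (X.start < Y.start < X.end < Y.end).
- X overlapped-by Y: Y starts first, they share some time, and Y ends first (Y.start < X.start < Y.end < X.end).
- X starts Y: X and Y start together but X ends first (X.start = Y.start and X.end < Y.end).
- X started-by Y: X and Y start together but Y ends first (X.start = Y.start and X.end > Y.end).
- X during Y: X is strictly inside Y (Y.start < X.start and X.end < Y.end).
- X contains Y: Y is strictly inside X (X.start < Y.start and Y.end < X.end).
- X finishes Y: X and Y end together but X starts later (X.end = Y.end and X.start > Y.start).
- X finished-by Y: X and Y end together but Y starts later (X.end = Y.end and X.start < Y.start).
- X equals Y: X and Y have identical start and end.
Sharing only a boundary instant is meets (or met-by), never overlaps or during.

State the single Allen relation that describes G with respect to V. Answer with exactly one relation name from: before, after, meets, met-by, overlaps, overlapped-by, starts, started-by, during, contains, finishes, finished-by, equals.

G = [12:55, 13:20]; V = [17:35, 21:30].
Compare endpoints: G.start < V.start, G.start < V.end, G.end < V.start, G.end < V.end.
That pattern is 'before'.

before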